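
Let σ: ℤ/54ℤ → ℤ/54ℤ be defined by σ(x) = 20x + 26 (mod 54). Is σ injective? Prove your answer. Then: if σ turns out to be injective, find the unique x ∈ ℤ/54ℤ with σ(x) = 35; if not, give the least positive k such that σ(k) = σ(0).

We have gcd(20, 54) = 2 > 1. Taking u = 0 and v = 27: σ(0) = 26 and σ(27) = 20·27 + 26 = 566 ≡ 26 (mod 54).
So σ(0) = σ(27) while 0 ≠ 27, thus σ is not injective.
Since σ is not injective, we find the least positive k with σ(k) = σ(0): this means 20k ≡ 0 (mod 54), i.e. 54 ∣ 20k. Since gcd(20, 54) = 2, dividing through by 2 this holds exactly when 27 ∣ 10k, and as gcd(10, 27) = 1, exactly when 27 ∣ k.
The smallest positive such k is 27.

27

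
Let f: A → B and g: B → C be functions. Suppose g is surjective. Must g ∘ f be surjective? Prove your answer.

not surjective

No. Take A = {1}, B = C = {1, 2, 3}, f(1) = 1, and g = identity (surjective).
Then (g ∘ f)(1) = 1, and 3 ∈ C has no preimage under g ∘ f, so g ∘ f is not surjective.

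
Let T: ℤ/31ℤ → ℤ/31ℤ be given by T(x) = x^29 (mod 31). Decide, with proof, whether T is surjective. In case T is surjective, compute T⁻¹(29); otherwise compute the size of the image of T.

15

Since 31 is prime, the nonzero elements of ℤ/31ℤ form a cyclic group of order 30.
As gcd(29, 30) = 1, raising to the 29th power is a bijection on this group: if x_1^29 ≡ x_2^29 then (x_1x_2^{−1})^29 = 1, and the only element of order dividing gcd(29, 30) = 1 is 1, so x_1 = x_2.
With T(0) = 0 this makes T injective on all of ℤ/31ℤ, hence bijective (finite equal-size domain and codomain). In particular T is surjective.
Since T is surjective, we find the preimage of 29. The inverse of x ↦ x^29 on (ℤ/31ℤ)^× is x ↦ x^29, because 29·29 = 841 = 28·30 + 1 ≡ 1 (mod 30) and x^{30} = 1 for x ≠ 0 (Fermat). So T⁻¹(29) = 29^29 mod 31.
Repeated squaring mod 31: 29^1 ≡ 29, 29^2 ≡ 29² = 841 ≡ 4, 29^4 ≡ 4² = 16, 29^8 ≡ 16² = 256 ≡ 8, 29^16 ≡ 8² = 64 ≡ 2. Since 29 = 16 + 8 + 4 + 1, 29^29 ≡ 2·8·16·29: 2·8 = 16, then 16·16 = 256 ≡ 8, then 8·29 = 232 ≡ 15. So 29^29 ≡ 15 (mod 31).
Hence T⁻¹(29) = 15.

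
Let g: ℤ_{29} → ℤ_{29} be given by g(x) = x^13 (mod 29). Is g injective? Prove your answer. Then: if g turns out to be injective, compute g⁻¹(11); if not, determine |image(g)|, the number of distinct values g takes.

21

Since 29 is prime, the nonzero elements of ℤ_{29} form a cyclic group of order 28.
As gcd(13, 28) = 1, raising to the 13th power is a bijection on this group: if u^13 ≡ v^13 then (uv^{−1})^13 = 1, and the only element of order dividing gcd(13, 28) = 1 is 1, so u = v.
With g(0) = 0 this makes g injective on all of ℤ_{29}, hence bijective (finite equal-size domain and codomain). In particular g is injective.
Since g is injective, we find the preimage of 11. The inverse of x ↦ x^13 on (ℤ_{29})^× is x ↦ x^13, because 13·13 = 169 = 6·28 + 1 ≡ 1 (mod 28) and x^{28} = 1 for x ≠ 0 (Fermat). So g⁻¹(11) = 11^13 mod 29.
Repeated squaring mod 29: 11^1 ≡ 11, 11^2 ≡ 11² = 121 ≡ 5, 11^4 ≡ 5² = 25, 11^8 ≡ 25² = 625 ≡ 16. Since 13 = 8 + 4 + 1, 11^13 ≡ 16·25·11: 16·25 = 400 ≡ 23, then 23·11 = 253 ≡ 21. So 11^13 ≡ 21 (mod 29).
Hence g⁻¹(11) = 21.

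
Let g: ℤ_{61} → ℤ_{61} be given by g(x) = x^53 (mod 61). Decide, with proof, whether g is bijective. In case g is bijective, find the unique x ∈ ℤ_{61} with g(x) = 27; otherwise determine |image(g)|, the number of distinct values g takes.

3

Since 61 is prime, the nonzero elements of ℤ_{61} form a cyclic group of order 60.
As gcd(53, 60) = 1, raising to the 53rd power is a bijection on this group: if s^53 ≡ t^53 then (st^{−1})^53 = 1, and the only element of order dividing gcd(53, 60) = 1 is 1, so s = t.
With g(0) = 0 this makes g injective on all of ℤ_{61}, hence bijective (finite equal-size domain and codomain). In particular g is bijective.
Since g is bijective, we find the preimage of 27. The inverse of x ↦ x^53 on (ℤ_{61})^× is x ↦ x^17, because 53·17 = 901 = 15·60 + 1 ≡ 1 (mod 60) and x^{60} = 1 for x ≠ 0 (Fermat). So g⁻¹(27) = 27^17 mod 61.
Repeated squaring mod 61: 27^1 ≡ 27, 27^2 ≡ 27² = 729 ≡ 58, 27^4 ≡ 58² = 3364 ≡ 9, 27^8 ≡ 9² = 81 ≡ 20, 27^16 ≡ 20² = 400 ≡ 34. Since 17 = 16 + 1, 27^17 ≡ 34·27: 34·27 = 918 ≡ 3. So 27^17 ≡ 3 (mod 61).
Hence g⁻¹(27) = 3.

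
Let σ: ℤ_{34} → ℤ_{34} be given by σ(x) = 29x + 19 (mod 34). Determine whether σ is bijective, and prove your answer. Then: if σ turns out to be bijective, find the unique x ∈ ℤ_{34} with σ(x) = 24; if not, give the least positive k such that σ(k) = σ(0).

Suppose σ(u) = σ(v) in ℤ_{34}. Then 29u + 19 ≡ 29v + 19 (mod 34), so 29(u − v) ≡ 0 (mod 34).
Since gcd(29, 34) = 1, 29 is invertible modulo 34, therefore u − v ≡ 0 (mod 34), i.e. u = v.
We now compute 29⁻¹ mod 34 explicitly. Euclid's algorithm: 34 = 1·29 + 5, 29 = 5·5 + 4, 5 = 1·4 + 1; back-substituting gives 1 = 27·29 − 23·34, so 29⁻¹ ≡ 27 (mod 34).
Then y ↦ 27(y − 19) is a two-sided inverse to σ, so every y ∈ ℤ_{34} has a preimage.
Thus σ is bijective.
Since σ is bijective, we compute σ⁻¹(24): solve 29x + 19 ≡ 24 (mod 34), i.e. 29x ≡ 5 (mod 34).
Multiplying by 29⁻¹ = 27 gives x ≡ 27·5 = 135 = 3·34 + 33 ≡ 33 (mod 34).
Check: σ(33) = 29·33 + 19 = 976 = 28·34 + 24 ≡ 24 (mod 34).

33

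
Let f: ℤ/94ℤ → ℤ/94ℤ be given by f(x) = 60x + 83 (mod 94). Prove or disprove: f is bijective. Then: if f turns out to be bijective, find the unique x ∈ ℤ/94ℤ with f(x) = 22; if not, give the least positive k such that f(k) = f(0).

Recall: f is injective when f(x_1) = f(x_2) forces x_1 = x_2.
We have gcd(60, 94) = 2 > 1. Taking x_1 = 0 and x_2 = 47: f(0) = 83 and f(47) = 60·47 + 83 = 2903 ≡ 83 (mod 94).
So f(0) = f(47) while 0 ≠ 47, therefore f is not injective, hence not bijective.
Since f is not bijective, we find the least positive k with f(k) = f(0): this means 60k ≡ 0 (mod 94), i.e. 94 ∣ 60k. Since gcd(60, 94) = 2, dividing through by 2 this holds exactly when 47 ∣ 30k, and as gcd(30, 47) = 1, exactly when 47 ∣ k.
The smallest positive such k is 47.

47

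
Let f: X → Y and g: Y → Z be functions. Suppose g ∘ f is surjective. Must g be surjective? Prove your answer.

Let c ∈ Z. Since g ∘ f is surjective, some a ∈ X has g(f(a)) = c. Then b = f(a) ∈ Y satisfies g(b) = c. So g is surjective.

surjective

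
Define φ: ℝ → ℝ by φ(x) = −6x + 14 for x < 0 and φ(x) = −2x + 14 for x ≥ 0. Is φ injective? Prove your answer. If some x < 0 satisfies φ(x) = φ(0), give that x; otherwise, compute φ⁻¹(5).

9/2

Both pieces are strictly decreasing (slopes −6 and −2), so each is injective on its own interval.
The left piece maps (−∞, 0) onto (14, ∞); the right piece maps [0, ∞) onto (−∞, 14].
These images are disjoint, so no value is attained by both pieces. So φ is injective.
Because the two images are disjoint, no x < 0 has φ(x) = φ(0), so we compute φ⁻¹(5): 5 lies in (−∞, 14], so solve −2x + 14 = 5: x = (5 − 14)/(−2) = 9/2.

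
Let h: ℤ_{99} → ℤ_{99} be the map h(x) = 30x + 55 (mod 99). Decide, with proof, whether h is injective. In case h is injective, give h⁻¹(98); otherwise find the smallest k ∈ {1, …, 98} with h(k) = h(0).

Recall: h is injective when h(a) = h(b) forces a = b.
We have gcd(30, 99) = 3 > 1. Taking a = 0 and b = 33: h(0) = 55 and h(33) = 30·33 + 55 = 1045 ≡ 55 (mod 99).
So h(0) = h(33) while 0 ≠ 33, therefore h is not injective.
Since h is not injective, we find the least positive k with h(k) = h(0): this means 30k ≡ 0 (mod 99), i.e. 99 ∣ 30k. Since gcd(30, 99) = 3, dividing through by 3 this holds exactly when 33 ∣ 10k, and as gcd(10, 33) = 1, exactly when 33 ∣ k.
The smallest positive such k is 33.

33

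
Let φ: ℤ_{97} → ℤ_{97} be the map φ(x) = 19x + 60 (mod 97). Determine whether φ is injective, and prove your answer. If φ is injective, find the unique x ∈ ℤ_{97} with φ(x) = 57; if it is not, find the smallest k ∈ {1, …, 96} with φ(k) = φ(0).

If φ(u) = φ(v), then 19u ≡ 19v (mod 97). Because gcd(19, 97) = 1, we may cancel 19 to get u ≡ v (mod 97).
So φ is injective.
We now compute 19⁻¹ mod 97 explicitly. Euclid's algorithm: 97 = 5·19 + 2, 19 = 9·2 + 1; back-substituting gives 1 = 46·19 − 9·97, so 19⁻¹ ≡ 46 (mod 97).
Since φ is injective, we find φ⁻¹(57): we need 19x ≡ 57 − 60 ≡ 94 (mod 97). Using 19⁻¹ = 46: x ≡ 46·94 = 4324 = 44·97 + 56, so x = 56.
Check: φ(56) = 19·56 + 60 = 1124 = 11·97 + 57 ≡ 57 (mod 97).

56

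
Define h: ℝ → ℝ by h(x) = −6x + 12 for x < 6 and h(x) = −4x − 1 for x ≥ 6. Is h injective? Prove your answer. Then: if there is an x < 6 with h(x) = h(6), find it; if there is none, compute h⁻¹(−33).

8

Both pieces are strictly decreasing (slopes −6 and −4), so each is injective on its own interval.
The left piece maps (−∞, 6) onto (−24, ∞); the right piece maps [6, ∞) onto (−∞, −25].
These images are disjoint, so no value is attained by both pieces. Hence h is injective.
Because the two images are disjoint, no x < 6 has h(x) = h(6), so we compute h⁻¹(−33): −33 lies in (−∞, −25], so solve −4x − 1 = −33: x = (−33 + 1)/(−4) = 8.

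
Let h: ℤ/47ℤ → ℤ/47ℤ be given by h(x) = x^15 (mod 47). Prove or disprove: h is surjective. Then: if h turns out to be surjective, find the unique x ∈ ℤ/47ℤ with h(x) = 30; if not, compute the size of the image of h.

15

Since 47 is prime, the nonzero elements of ℤ/47ℤ form a cyclic group of order 46.
As gcd(15, 46) = 1, raising to the 15th power is a bijection on this group: if u^15 ≡ v^15 then (uv^{−1})^15 = 1, and the only element of order dividing gcd(15, 46) = 1 is 1, so u = v.
With h(0) = 0 this makes h injective on all of ℤ/47ℤ, hence bijective (finite equal-size domain and codomain). In particular h is surjective.
Since h is surjective, we find the preimage of 30. The inverse of x ↦ x^15 on (ℤ/47ℤ)^× is x ↦ x^43, because 15·43 = 645 = 14·46 + 1 ≡ 1 (mod 46) and x^{46} = 1 for x ≠ 0 (Fermat). So h⁻¹(30) = 30^43 mod 47.
Repeated squaring mod 47: 30^1 ≡ 30, 30^2 ≡ 30² = 900 ≡ 7, 30^4 ≡ 7² = 49 ≡ 2, 30^8 ≡ 2² = 4, 30^16 ≡ 4² = 16, 30^32 ≡ 16² = 256 ≡ 21. Since 43 = 32 + 8 + 2 + 1, 30^43 ≡ 21·4·7·30: 21·4 = 84 ≡ 37, then 37·7 = 259 ≡ 24, then 24·30 = 720 ≡ 15. So 30^43 ≡ 15 (mod 47).
Hence h⁻¹(30) = 15.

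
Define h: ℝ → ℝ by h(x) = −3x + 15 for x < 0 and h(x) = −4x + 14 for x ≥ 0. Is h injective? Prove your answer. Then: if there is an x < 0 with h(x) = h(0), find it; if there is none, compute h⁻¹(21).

-2

Both pieces are strictly decreasing (slopes −3 and −4), so each is injective on its own interval.
The left piece maps (−∞, 0) onto (15, ∞); the right piece maps [0, ∞) onto (−∞, 14].
These images are disjoint, so no value is attained by both pieces. So h is injective.
Because the two images are disjoint, no x < 0 has h(x) = h(0), so we compute h⁻¹(21): 21 lies in (15, ∞), so solve −3x + 15 = 21: x = (21 − 15)/(−3) = −2.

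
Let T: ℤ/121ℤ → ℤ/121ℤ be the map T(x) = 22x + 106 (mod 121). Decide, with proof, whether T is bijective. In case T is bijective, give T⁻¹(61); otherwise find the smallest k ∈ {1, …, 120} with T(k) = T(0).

11

We have gcd(22, 121) = 11 > 1. Taking a = 0 and b = 11: T(0) = 106 and T(11) = 22·11 + 106 = 348 ≡ 106 (mod 121).
So T(0) = T(11) while 0 ≠ 11, therefore T is not injective, hence not bijective.
Since T is not bijective, we find the least positive k with T(k) = T(0): this means 22k ≡ 0 (mod 121), i.e. 121 ∣ 22k. Since gcd(22, 121) = 11, dividing through by 11 this holds exactly when 11 ∣ 2k, and as gcd(2, 11) = 1, exactly when 11 ∣ k.
The smallest positive such k is 11.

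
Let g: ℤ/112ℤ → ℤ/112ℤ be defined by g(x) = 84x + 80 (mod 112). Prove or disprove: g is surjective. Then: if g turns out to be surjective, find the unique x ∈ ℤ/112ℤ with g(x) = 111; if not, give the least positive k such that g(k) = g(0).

Since gcd(84, 112) = 28, we have 84x ≡ 0 (mod 28) for all x, so g(x) ≡ 24 (mod 28).
But 0 ≢ 24 (mod 28), so 0 ∈ ℤ/112ℤ has no preimage. Thus g is not surjective.
Since g is not surjective, we find the least positive k with g(k) = g(0): this means 84k ≡ 0 (mod 112), i.e. 112 ∣ 84k. Since gcd(84, 112) = 28, dividing through by 28 this holds exactly when 4 ∣ 3k, and as gcd(3, 4) = 1, exactly when 4 ∣ k.
The smallest positive such k is 4.

4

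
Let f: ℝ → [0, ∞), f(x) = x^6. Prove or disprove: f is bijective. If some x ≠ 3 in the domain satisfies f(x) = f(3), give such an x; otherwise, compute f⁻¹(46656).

f(3) = 729 = (−3)^6 = f(−3) (since 6 is even), with 3 ≠ −3. So f is not injective, hence not bijective.
For the follow-up, such an x exists: taking x = −3 ∈ ℝ gives f(−3) = 729 = f(3) with −3 ≠ 3.

-3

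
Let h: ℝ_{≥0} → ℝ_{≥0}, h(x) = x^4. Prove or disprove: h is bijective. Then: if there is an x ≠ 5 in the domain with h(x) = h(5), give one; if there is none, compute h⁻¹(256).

On ℝ_{≥0}, x ↦ x^4 is strictly increasing (injective) and for any y ∈ ℝ_{≥0} the 4th root y^{1/4} lies in ℝ_{≥0} (surjective). So h is bijective.
Since x ↦ x^4 is strictly increasing on ℝ_{≥0}, it is injective there, so no x ≠ 5 in the domain has h(x) = h(5). We therefore compute h⁻¹(256) = 256^{1/4} = 4 (indeed 4^4 = 256).

4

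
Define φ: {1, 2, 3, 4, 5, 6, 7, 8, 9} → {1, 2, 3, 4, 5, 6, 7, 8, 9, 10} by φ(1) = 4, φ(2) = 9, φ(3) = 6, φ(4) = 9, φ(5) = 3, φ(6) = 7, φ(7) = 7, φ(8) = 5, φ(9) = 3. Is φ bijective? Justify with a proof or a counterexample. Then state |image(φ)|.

6

φ(2) = 9 = φ(4) with 2 ≠ 4, so φ is not injective, hence not bijective.
The image of φ is {3, 4, 5, 6, 7, 9}, which has 6 elements.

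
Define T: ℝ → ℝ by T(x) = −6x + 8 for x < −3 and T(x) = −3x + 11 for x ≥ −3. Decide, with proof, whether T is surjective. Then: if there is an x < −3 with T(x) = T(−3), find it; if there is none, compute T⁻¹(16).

-5/3

Both pieces are strictly decreasing (slopes −6 and −3), so each is injective on its own interval.
The left piece maps (−∞, −3) onto (26, ∞); the right piece maps [−3, ∞) onto (−∞, 20].
The union (26, ∞) ∪ (−∞, 20] omits the interval between 26 and 20; in particular 26 has no preimage. So T is not surjective.
Because the two images are disjoint, no x < −3 has T(x) = T(−3), so we compute T⁻¹(16): 16 lies in (−∞, 20], so solve −3x + 11 = 16: x = (16 − 11)/(−3) = −5/3.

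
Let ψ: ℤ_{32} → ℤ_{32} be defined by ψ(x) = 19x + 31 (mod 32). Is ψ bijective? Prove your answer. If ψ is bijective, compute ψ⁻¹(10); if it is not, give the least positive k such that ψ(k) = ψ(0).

Recall that ψ is injective when ψ(a) = ψ(b) forces a = b.
If ψ(a) = ψ(b), then 19a ≡ 19b (mod 32). Because gcd(19, 32) = 1, we may cancel 19 to get a ≡ b (mod 32).
We now compute 19⁻¹ mod 32 explicitly. Euclid's algorithm: 32 = 1·19 + 13, 19 = 1·13 + 6, 13 = 2·6 + 1; back-substituting gives 1 = 27·19 − 16·32, so 19⁻¹ ≡ 27 (mod 32).
For any y ∈ ℤ_{32}, x = 27(y − 31) mod 32 satisfies ψ(x) = 19·27(y − 31) + 31 ≡ y (since 19·27 ≡ 1 mod 32). So every y has a preimage.
Hence ψ is bijective.
Since ψ is bijective, we compute ψ⁻¹(10): solve 19x + 31 ≡ 10 (mod 32), i.e. 19x ≡ 11 (mod 32).
Multiplying by 19⁻¹ = 27 gives x ≡ 27·11 = 297 = 9·32 + 9 ≡ 9 (mod 32).
Check: ψ(9) = 19·9 + 31 = 202 = 6·32 + 10 ≡ 10 (mod 32).

9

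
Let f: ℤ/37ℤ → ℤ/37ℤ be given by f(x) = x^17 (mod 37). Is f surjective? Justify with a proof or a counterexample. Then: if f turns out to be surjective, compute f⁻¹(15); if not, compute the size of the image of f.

Since 37 is prime, the nonzero elements of ℤ/37ℤ form a cyclic group of order 36.
As gcd(17, 36) = 1, raising to the 17th power is a bijection on this group: if s^17 ≡ t^17 then (st^{−1})^17 = 1, and the only element of order dividing gcd(17, 36) = 1 is 1, so s = t.
With f(0) = 0 this makes f injective on all of ℤ/37ℤ, hence bijective (finite equal-size domain and codomain). In particular f is surjective.
Since f is surjective, we find the preimage of 15. The inverse of x ↦ x^17 on (ℤ/37ℤ)^× is x ↦ x^17, because 17·17 = 289 = 8·36 + 1 ≡ 1 (mod 36) and x^{36} = 1 for x ≠ 0 (Fermat). So f⁻¹(15) = 15^17 mod 37.
Repeated squaring mod 37: 15^1 ≡ 15, 15^2 ≡ 15² = 225 ≡ 3, 15^4 ≡ 3² = 9, 15^8 ≡ 9² = 81 ≡ 7, 15^16 ≡ 7² = 49 ≡ 12. Since 17 = 16 + 1, 15^17 ≡ 12·15: 12·15 = 180 ≡ 32. So 15^17 ≡ 32 (mod 37).
Hence f⁻¹(15) = 32.

32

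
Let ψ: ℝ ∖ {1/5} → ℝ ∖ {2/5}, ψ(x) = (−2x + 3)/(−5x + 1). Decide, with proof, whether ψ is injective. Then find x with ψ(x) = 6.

3/28

Suppose ψ(u) = ψ(v). Cross-multiplying: (−2u + 3)(−5v + 1) = (−2v + 3)(−5u + 1).
Expanding both sides and cancelling the symmetric terms leaves 13·(u − v) = 0. Since 13 ≠ 0, u = v. Hence ψ is injective.
Solving ψ(x) = 6: cross-multiplying gives −2x + 3 = 6(−5x + 1), which rearranges to 28x = 3, so x = 3/28.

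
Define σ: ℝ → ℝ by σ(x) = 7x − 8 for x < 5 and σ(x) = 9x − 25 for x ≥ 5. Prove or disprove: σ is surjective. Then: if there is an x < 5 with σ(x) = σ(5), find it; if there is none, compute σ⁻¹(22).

Both pieces are strictly increasing (slopes 7 and 9), so each is injective on its own interval.
The left piece maps (−∞, 5) onto (−∞, 27); the right piece maps [5, ∞) onto [20, ∞).
The union (−∞, 27) ∪ [20, ∞) covers ℝ, so σ is surjective.
For the follow-up: the images overlap, so an x < 5 with σ(x) = σ(5) exists. σ(5) = 20; solving 7x − 8 = 20 for x < 5 gives x = (20 + 8)/7 = 4.

4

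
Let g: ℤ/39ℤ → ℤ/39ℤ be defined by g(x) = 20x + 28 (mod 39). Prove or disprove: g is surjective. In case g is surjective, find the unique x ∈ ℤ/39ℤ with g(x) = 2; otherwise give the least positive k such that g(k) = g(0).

26

Recall that g is surjective if every y in the codomain equals g(x) for some x in the domain.
Since gcd(20, 39) = 1, 20 is invertible modulo 39. Euclid's algorithm: 39 = 1·20 + 19, 20 = 1·19 + 1; back-substituting gives 1 = 2·20 − 1·39, so 20⁻¹ ≡ 2 (mod 39).
Then y ↦ 2(y − 28) is a two-sided inverse to g, so every y ∈ ℤ/39ℤ has a preimage.
So g is surjective.
Since g is surjective, we compute g⁻¹(2): solve 20x + 28 ≡ 2 (mod 39), i.e. 20x ≡ 13 (mod 39).
Multiplying by 20⁻¹ = 2 gives x ≡ 2·13 = 26 ≡ 26 (mod 39).
Check: g(26) = 20·26 + 28 = 548 = 14·39 + 2 ≡ 2 (mod 39).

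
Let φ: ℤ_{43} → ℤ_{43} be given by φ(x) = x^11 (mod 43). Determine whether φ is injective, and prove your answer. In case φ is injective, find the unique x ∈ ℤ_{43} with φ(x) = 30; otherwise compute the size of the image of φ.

Since 43 is prime, the nonzero elements of ℤ_{43} form a cyclic group of order 42.
As gcd(11, 42) = 1, raising to the 11th power is a bijection on this group: if u^11 ≡ v^11 then (uv^{−1})^11 = 1, and the only element of order dividing gcd(11, 42) = 1 is 1, so u = v.
With φ(0) = 0 this makes φ injective on all of ℤ_{43}, hence bijective (finite equal-size domain and codomain). In particular φ is injective.
Since φ is injective, we find the preimage of 30. The inverse of x ↦ x^11 on (ℤ_{43})^× is x ↦ x^23, because 11·23 = 253 = 6·42 + 1 ≡ 1 (mod 42) and x^{42} = 1 for x ≠ 0 (Fermat). So φ⁻¹(30) = 30^23 mod 43.
Repeated squaring mod 43: 30^1 ≡ 30, 30^2 ≡ 30² = 900 ≡ 40, 30^4 ≡ 40² = 1600 ≡ 9, 30^8 ≡ 9² = 81 ≡ 38, 30^16 ≡ 38² = 1444 ≡ 25. Since 23 = 16 + 4 + 2 + 1, 30^23 ≡ 25·9·40·30: 25·9 = 225 ≡ 10, then 10·40 = 400 ≡ 13, then 13·30 = 390 ≡ 3. So 30^23 ≡ 3 (mod 43).
Hence φ⁻¹(30) = 3.

3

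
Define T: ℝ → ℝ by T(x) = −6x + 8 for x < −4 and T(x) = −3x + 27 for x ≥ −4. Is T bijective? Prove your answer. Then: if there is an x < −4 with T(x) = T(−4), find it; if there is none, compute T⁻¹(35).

-31/6

Both pieces are strictly decreasing (slopes −6 and −3), so each is injective on its own interval.
The left piece maps (−∞, −4) onto (32, ∞); the right piece maps [−4, ∞) onto (−∞, 39].
These images overlap. In particular T(−4) = 39 (right piece), and solving −6x + 8 = 39 on the left piece gives x = −31/6 < −4.
So T(−31/6) = T(−4) with −31/6 ≠ −4, and T is not injective, hence not bijective. This x = −31/6 is the requested value below −4.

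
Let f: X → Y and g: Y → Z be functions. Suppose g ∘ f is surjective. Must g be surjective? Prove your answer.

Let c ∈ Z. Since g ∘ f is surjective, some a ∈ X has g(f(a)) = c. Then b = f(a) ∈ Y satisfies g(b) = c. So g is surjective.

surjective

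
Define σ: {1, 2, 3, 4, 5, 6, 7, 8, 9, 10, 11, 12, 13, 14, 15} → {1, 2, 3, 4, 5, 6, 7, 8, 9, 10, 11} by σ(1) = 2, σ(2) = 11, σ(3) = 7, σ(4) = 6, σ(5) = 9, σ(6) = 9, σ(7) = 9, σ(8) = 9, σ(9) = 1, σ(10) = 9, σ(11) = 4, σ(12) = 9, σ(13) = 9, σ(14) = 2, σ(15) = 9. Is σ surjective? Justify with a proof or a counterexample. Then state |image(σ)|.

No element maps to 3, so σ is not surjective.
The image of σ is {1, 2, 4, 6, 7, 9, 11}, which has 7 elements.

7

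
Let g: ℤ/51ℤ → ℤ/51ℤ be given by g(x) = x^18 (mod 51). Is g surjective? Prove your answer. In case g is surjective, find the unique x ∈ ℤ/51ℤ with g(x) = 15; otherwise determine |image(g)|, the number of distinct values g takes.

g(7): Repeated squaring mod 51: 7^1 ≡ 7, 7^2 ≡ 7² = 49, 7^4 ≡ 49² = 2401 ≡ 4, 7^8 ≡ 4² = 16, 7^16 ≡ 16² = 256 ≡ 1. Since 18 = 16 + 2, 7^18 ≡ 1·49: 1·49 = 49. So 7^18 ≡ 49 (mod 51).
g(10): Repeated squaring mod 51: 10^1 ≡ 10, 10^2 ≡ 10² = 100 ≡ 49, 10^4 ≡ 49² = 2401 ≡ 4, 10^8 ≡ 4² = 16, 10^16 ≡ 16² = 256 ≡ 1. Since 18 = 16 + 2, 10^18 ≡ 1·49: 1·49 = 49. So 10^18 ≡ 49 (mod 51).
So g(7) = g(10) = 49 while 7 ≠ 10, therefore g is not injective.
A non-injective map from the 51-element set ℤ/51ℤ to itself takes at most 50 distinct values, so it cannot be surjective. So g is not surjective.
Since g is not surjective, we determine |image(g)|. Computing x^18 mod 51 for each x (by repeated squaring, reducing mod 51 at every step), the values g(0), g(1), …, g(50) are: 0, 1, 4, 9, 16, 25, 36, 49, 13, 30, 49, 19, 42, 16, 43, 21, 1, 34, 18, 4, 43, 33, 25, 19, 15, 13, 13, 15, 19, 25, 33, 43, 4, 18, 34, 1, 21, 43, 16, 42, 19, 49, 30, 13, 49, 36, 25, 16, 9, 4, 1.
The distinct values are {0, 1, 4, 9, 13, 15, 16, 18, 19, 21, 25, 30, 33, 34, 36, 42, 43, 49}; there are 18 of them.

18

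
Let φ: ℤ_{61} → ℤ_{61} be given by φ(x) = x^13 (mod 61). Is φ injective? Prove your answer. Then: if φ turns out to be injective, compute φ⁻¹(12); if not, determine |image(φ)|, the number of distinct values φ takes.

42

Since 61 is prime, the nonzero elements of ℤ_{61} form a cyclic group of order 60.
As gcd(13, 60) = 1, raising to the 13th power is a bijection on this group: if x_1^13 ≡ x_2^13 then (x_1x_2^{−1})^13 = 1, and the only element of order dividing gcd(13, 60) = 1 is 1, so x_1 = x_2.
With φ(0) = 0 this makes φ injective on all of ℤ_{61}, hence bijective (finite equal-size domain and codomain). In particular φ is injective.
Since φ is injective, we find the preimage of 12. The inverse of x ↦ x^13 on (ℤ_{61})^× is x ↦ x^37, because 13·37 = 481 = 8·60 + 1 ≡ 1 (mod 60) and x^{60} = 1 for x ≠ 0 (Fermat). So φ⁻¹(12) = 12^37 mod 61.
Repeated squaring mod 61: 12^1 ≡ 12, 12^2 ≡ 12² = 144 ≡ 22, 12^4 ≡ 22² = 484 ≡ 57, 12^8 ≡ 57² = 3249 ≡ 16, 12^16 ≡ 16² = 256 ≡ 12, 12^32 ≡ 12² = 144 ≡ 22. Since 37 = 32 + 4 + 1, 12^37 ≡ 22·57·12: 22·57 = 1254 ≡ 34, then 34·12 = 408 ≡ 42. So 12^37 ≡ 42 (mod 61).
Hence φ⁻¹(12) = 42.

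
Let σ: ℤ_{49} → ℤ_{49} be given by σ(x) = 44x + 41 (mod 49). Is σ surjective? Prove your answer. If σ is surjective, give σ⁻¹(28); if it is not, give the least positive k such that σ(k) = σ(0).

32

Recall: surjectivity means every element of the codomain has a preimage under σ.
Since gcd(44, 49) = 1, 44 is invertible modulo 49. Euclid's algorithm: 49 = 1·44 + 5, 44 = 8·5 + 4, 5 = 1·4 + 1; back-substituting gives 1 = 39·44 − 35·49, so 44⁻¹ ≡ 39 (mod 49).
For any y ∈ ℤ_{49}, x = 39(y − 41) mod 49 satisfies σ(x) = 44·39(y − 41) + 41 ≡ y (since 44·39 ≡ 1 mod 49). So every y has a preimage.
Therefore σ is surjective.
Since σ is surjective, we compute σ⁻¹(28): solve 44x + 41 ≡ 28 (mod 49), i.e. 44x ≡ 36 (mod 49).
Multiplying by 44⁻¹ = 39 gives x ≡ 39·36 = 1404 = 28·49 + 32 ≡ 32 (mod 49).
Check: σ(32) = 44·32 + 41 = 1449 = 29·49 + 28 ≡ 28 (mod 49).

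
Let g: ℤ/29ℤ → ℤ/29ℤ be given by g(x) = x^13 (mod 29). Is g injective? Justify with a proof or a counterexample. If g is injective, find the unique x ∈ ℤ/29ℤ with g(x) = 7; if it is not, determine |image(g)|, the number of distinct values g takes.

25

Since 29 is prime, the nonzero elements of ℤ/29ℤ form a cyclic group of order 28.
As gcd(13, 28) = 1, raising to the 13th power is a bijection on this group: if u^13 ≡ v^13 then (uv^{−1})^13 = 1, and the only element of order dividing gcd(13, 28) = 1 is 1, so u = v.
With g(0) = 0 this makes g injective on all of ℤ/29ℤ, hence bijective (finite equal-size domain and codomain). In particular g is injective.
Since g is injective, we find the preimage of 7. The inverse of x ↦ x^13 on (ℤ/29ℤ)^× is x ↦ x^13, because 13·13 = 169 = 6·28 + 1 ≡ 1 (mod 28) and x^{28} = 1 for x ≠ 0 (Fermat). So g⁻¹(7) = 7^13 mod 29.
Repeated squaring mod 29: 7^1 ≡ 7, 7^2 ≡ 7² = 49 ≡ 20, 7^4 ≡ 20² = 400 ≡ 23, 7^8 ≡ 23² = 529 ≡ 7. Since 13 = 8 + 4 + 1, 7^13 ≡ 7·23·7: 7·23 = 161 ≡ 16, then 16·7 = 112 ≡ 25. So 7^13 ≡ 25 (mod 29).
Hence g⁻¹(7) = 25.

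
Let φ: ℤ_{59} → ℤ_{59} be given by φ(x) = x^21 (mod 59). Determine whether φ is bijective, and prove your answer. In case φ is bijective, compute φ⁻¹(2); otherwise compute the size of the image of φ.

52

Since 59 is prime, the nonzero elements of ℤ_{59} form a cyclic group of order 58.
As gcd(21, 58) = 1, raising to the 21st power is a bijection on this group: if u^21 ≡ v^21 then (uv^{−1})^21 = 1, and the only element of order dividing gcd(21, 58) = 1 is 1, so u = v.
With φ(0) = 0 this makes φ injective on all of ℤ_{59}, hence bijective (finite equal-size domain and codomain). In particular φ is bijective.
Since φ is bijective, we find the preimage of 2. The inverse of x ↦ x^21 on (ℤ_{59})^× is x ↦ x^47, because 21·47 = 987 = 17·58 + 1 ≡ 1 (mod 58) and x^{58} = 1 for x ≠ 0 (Fermat). So φ⁻¹(2) = 2^47 mod 59.
Repeated squaring mod 59: 2^1 ≡ 2, 2^2 ≡ 2² = 4, 2^4 ≡ 4² = 16, 2^8 ≡ 16² = 256 ≡ 20, 2^16 ≡ 20² = 400 ≡ 46, 2^32 ≡ 46² = 2116 ≡ 51. Since 47 = 32 + 8 + 4 + 2 + 1, 2^47 ≡ 51·20·16·4·2: 51·20 = 1020 ≡ 17, then 17·16 = 272 ≡ 36, then 36·4 = 144 ≡ 26, then 26·2 = 52. So 2^47 ≡ 52 (mod 59).
Hence φ⁻¹(2) = 52.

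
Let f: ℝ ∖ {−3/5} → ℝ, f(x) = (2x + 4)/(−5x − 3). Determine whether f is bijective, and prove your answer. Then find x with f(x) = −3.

-5/13

If f(x) = −2/5, cross-multiplying gives −5(2x + 4) = 2(−5x − 3), which simplifies to −20 = −6 — false.  So −2/5 has no preimage and f is not surjective.
Thus f is not bijective.
Solving f(x) = −3: cross-multiplying gives 2x + 4 = −3(−5x − 3), which rearranges to −13x = 5, so x = −5/13.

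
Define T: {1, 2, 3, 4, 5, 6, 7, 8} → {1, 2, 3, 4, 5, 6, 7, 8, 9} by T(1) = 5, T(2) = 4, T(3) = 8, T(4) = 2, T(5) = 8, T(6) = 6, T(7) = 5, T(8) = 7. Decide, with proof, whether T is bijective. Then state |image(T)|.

T(3) = 8 = T(5) with 3 ≠ 5, so T is not injective, hence not bijective.
The image of T is {2, 4, 5, 6, 7, 8}, which has 6 elements.

6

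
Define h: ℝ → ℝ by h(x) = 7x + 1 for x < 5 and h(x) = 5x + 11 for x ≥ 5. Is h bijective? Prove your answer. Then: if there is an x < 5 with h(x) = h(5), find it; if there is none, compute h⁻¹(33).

Both pieces are strictly increasing (slopes 7 and 5), so each is injective on its own interval.
The left piece maps (−∞, 5) onto (−∞, 36); the right piece maps [5, ∞) onto [36, ∞).
Since 36 = 36, the images partition ℝ: h is injective and surjective, hence bijective.
Because the two images are disjoint, no x < 5 has h(x) = h(5), so we compute h⁻¹(33): 33 lies in (−∞, 36), so solve 7x + 1 = 33: x = (33 − 1)/7 = 32/7.

32/7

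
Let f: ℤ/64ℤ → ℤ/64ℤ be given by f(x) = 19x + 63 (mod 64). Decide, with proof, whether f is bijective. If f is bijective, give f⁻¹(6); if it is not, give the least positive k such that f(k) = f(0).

Suppose f(s) = f(t) in ℤ/64ℤ. Then 19s + 63 ≡ 19t + 63 (mod 64), hence 19(s − t) ≡ 0 (mod 64).
Since gcd(19, 64) = 1, 19 is invertible modulo 64, therefore s − t ≡ 0 (mod 64), i.e. s = t.
We now compute 19⁻¹ mod 64 explicitly. Euclid's algorithm: 64 = 3·19 + 7, 19 = 2·7 + 5, 7 = 1·5 + 2, 5 = 2·2 + 1; back-substituting gives 1 = 27·19 − 8·64, so 19⁻¹ ≡ 27 (mod 64).
For any y ∈ ℤ/64ℤ, x = 27(y − 63) mod 64 satisfies f(x) = 19·27(y − 63) + 63 ≡ y (since 19·27 ≡ 1 mod 64). So every y has a preimage.
So f is bijective.
Since f is bijective, we compute f⁻¹(6): solve 19x + 63 ≡ 6 (mod 64), i.e. 19x ≡ 7 (mod 64).
Multiplying by 19⁻¹ = 27 gives x ≡ 27·7 = 189 = 2·64 + 61 ≡ 61 (mod 64).
Check: f(61) = 19·61 + 63 = 1222 = 19·64 + 6 ≡ 6 (mod 64).

61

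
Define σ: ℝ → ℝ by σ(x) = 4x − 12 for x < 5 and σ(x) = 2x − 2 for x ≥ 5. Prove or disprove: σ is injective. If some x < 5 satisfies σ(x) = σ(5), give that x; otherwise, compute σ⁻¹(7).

Both pieces are strictly increasing (slopes 4 and 2), so each is injective on its own interval.
The left piece maps (−∞, 5) onto (−∞, 8); the right piece maps [5, ∞) onto [8, ∞).
These images are disjoint, so no value is attained by both pieces. So σ is injective.
Because the two images are disjoint, no x < 5 has σ(x) = σ(5), so we compute σ⁻¹(7): 7 lies in (−∞, 8), so solve 4x − 12 = 7: x = (7 + 12)/4 = 19/4.

19/4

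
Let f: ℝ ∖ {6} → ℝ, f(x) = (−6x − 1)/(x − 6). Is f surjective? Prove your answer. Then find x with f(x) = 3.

If f(x) = −6, cross-multiplying gives 1(−6x − 1) = −6(x − 6), which simplifies to −1 = 36 — false.  So −6 has no preimage and f is not surjective.
Solving f(x) = 3: cross-multiplying gives −6x − 1 = 3(x − 6), which rearranges to −9x = −17, so x = 17/9.

17/9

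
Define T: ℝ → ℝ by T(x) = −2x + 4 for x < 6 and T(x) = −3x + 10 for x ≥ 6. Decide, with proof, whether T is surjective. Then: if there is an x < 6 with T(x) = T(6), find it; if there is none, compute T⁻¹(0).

Both pieces are strictly decreasing (slopes −2 and −3), so each is injective on its own interval.
The left piece maps (−∞, 6) onto (−8, ∞); the right piece maps [6, ∞) onto (−∞, −8].
These images together cover ℝ, so T is surjective.
Because the two images are disjoint, no x < 6 has T(x) = T(6), so we compute T⁻¹(0): 0 lies in (−8, ∞), so solve −2x + 4 = 0: x = (0 − 4)/(−2) = 2.

2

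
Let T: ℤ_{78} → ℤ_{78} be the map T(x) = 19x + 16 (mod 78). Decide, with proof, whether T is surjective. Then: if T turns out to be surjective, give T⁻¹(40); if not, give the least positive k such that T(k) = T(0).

30

By definition, T is surjective if every y in the codomain equals T(x) for some x in the domain.
Since gcd(19, 78) = 1, 19 is invertible modulo 78. Euclid's algorithm: 78 = 4·19 + 2, 19 = 9·2 + 1; back-substituting gives 1 = 37·19 − 9·78, so 19⁻¹ ≡ 37 (mod 78).
Then y ↦ 37(y − 16) is a two-sided inverse to T, so every y ∈ ℤ_{78} has a preimage.
So T is surjective.
Since T is surjective, we find T⁻¹(40): we need 19x ≡ 40 − 16 ≡ 24 (mod 78). Using 19⁻¹ = 37: x ≡ 37·24 = 888 = 11·78 + 30, so x = 30.
Check: T(30) = 19·30 + 16 = 586 = 7·78 + 40 ≡ 40 (mod 78).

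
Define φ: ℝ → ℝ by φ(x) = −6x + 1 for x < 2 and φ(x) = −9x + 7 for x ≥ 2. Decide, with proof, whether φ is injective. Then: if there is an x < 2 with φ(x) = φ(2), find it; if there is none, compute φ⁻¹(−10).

11/6

Both pieces are strictly decreasing (slopes −6 and −9), so each is injective on its own interval.
The left piece maps (−∞, 2) onto (−11, ∞); the right piece maps [2, ∞) onto (−∞, −11].
These images are disjoint, so no value is attained by both pieces. Hence φ is injective.
Because the two images are disjoint, no x < 2 has φ(x) = φ(2), so we compute φ⁻¹(−10): −10 lies in (−11, ∞), so solve −6x + 1 = −10: x = (−10 − 1)/(−6) = 11/6.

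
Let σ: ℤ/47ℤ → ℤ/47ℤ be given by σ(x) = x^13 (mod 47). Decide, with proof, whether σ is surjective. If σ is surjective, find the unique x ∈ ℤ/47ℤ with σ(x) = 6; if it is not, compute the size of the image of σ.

Since 47 is prime, the nonzero elements of ℤ/47ℤ form a cyclic group of order 46.
As gcd(13, 46) = 1, raising to the 13th power is a bijection on this group: if s^13 ≡ t^13 then (st^{−1})^13 = 1, and the only element of order dividing gcd(13, 46) = 1 is 1, so s = t.
With σ(0) = 0 this makes σ injective on all of ℤ/47ℤ, hence bijective (finite equal-size domain and codomain). In particular σ is surjective.
Since σ is surjective, we find the preimage of 6. The inverse of x ↦ x^13 on (ℤ/47ℤ)^× is x ↦ x^39, because 13·39 = 507 = 11·46 + 1 ≡ 1 (mod 46) and x^{46} = 1 for x ≠ 0 (Fermat). So σ⁻¹(6) = 6^39 mod 47.
Repeated squaring mod 47: 6^1 ≡ 6, 6^2 ≡ 6² = 36, 6^4 ≡ 36² = 1296 ≡ 27, 6^8 ≡ 27² = 729 ≡ 24, 6^16 ≡ 24² = 576 ≡ 12, 6^32 ≡ 12² = 144 ≡ 3. Since 39 = 32 + 4 + 2 + 1, 6^39 ≡ 3·27·36·6: 3·27 = 81 ≡ 34, then 34·36 = 1224 ≡ 2, then 2·6 = 12. So 6^39 ≡ 12 (mod 47).
Hence σ⁻¹(6) = 12.

12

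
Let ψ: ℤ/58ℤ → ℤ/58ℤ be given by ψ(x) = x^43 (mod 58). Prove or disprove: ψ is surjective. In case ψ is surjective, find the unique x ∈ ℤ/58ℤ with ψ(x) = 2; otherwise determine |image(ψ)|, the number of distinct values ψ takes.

Computing x^43 mod 58 for each x (by repeated squaring, reducing mod 58 at every step), the values ψ(0), ψ(1), …, ψ(57) are: 0, 1, 56, 55, 4, 5, 6, 7, 50, 9, 48, 47, 46, 13, 44, 43, 16, 41, 40, 39, 20, 37, 22, 23, 24, 25, 32, 31, 28, 29, 30, 27, 26, 33, 34, 35, 36, 21, 38, 19, 18, 17, 42, 15, 14, 45, 12, 11, 10, 49, 8, 51, 52, 53, 54, 3, 2, 57.
Every element of ℤ/58ℤ appears exactly once in this list, so ψ is a bijection, and in particular surjective.
Since ψ is surjective, we read off the preimage of 2 from the same table: ψ(56) = 2, so ψ⁻¹(2) = 56.

56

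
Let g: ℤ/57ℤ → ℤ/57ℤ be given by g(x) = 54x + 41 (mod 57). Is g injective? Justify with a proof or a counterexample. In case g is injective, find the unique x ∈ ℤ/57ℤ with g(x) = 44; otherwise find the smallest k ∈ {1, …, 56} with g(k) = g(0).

We have gcd(54, 57) = 3 > 1. Taking x_1 = 0 and x_2 = 19: g(0) = 41 and g(19) = 54·19 + 41 = 1067 ≡ 41 (mod 57).
So g(0) = g(19) while 0 ≠ 19, so g is not injective.
Since g is not injective, we find the least positive k with g(k) = g(0): this means 54k ≡ 0 (mod 57), i.e. 57 ∣ 54k. Since gcd(54, 57) = 3, dividing through by 3 this holds exactly when 19 ∣ 18k, and as gcd(18, 19) = 1, exactly when 19 ∣ k.
The smallest positive such k is 19.

19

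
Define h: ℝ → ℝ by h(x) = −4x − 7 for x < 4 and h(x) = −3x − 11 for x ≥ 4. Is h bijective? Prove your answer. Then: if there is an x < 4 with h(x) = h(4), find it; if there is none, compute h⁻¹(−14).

Both pieces are strictly decreasing (slopes −4 and −3), so each is injective on its own interval.
The left piece maps (−∞, 4) onto (−23, ∞); the right piece maps [4, ∞) onto (−∞, −23].
Since −23 = −23, the images partition ℝ: h is injective and surjective, hence bijective.
Because the two images are disjoint, no x < 4 has h(x) = h(4), so we compute h⁻¹(−14): −14 lies in (−23, ∞), so solve −4x − 7 = −14: x = (−14 + 7)/(−4) = 7/4.

7/4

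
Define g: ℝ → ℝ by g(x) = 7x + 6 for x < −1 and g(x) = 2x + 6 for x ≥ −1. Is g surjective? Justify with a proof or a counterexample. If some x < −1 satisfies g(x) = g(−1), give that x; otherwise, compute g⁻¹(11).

5/2

Both pieces are strictly increasing (slopes 7 and 2), so each is injective on its own interval.
The left piece maps (−∞, −1) onto (−∞, −1); the right piece maps [−1, ∞) onto [4, ∞).
The union (−∞, −1) ∪ [4, ∞) omits the interval between −1 and 4; in particular −1 has no preimage. So g is not surjective.
Because the two images are disjoint, no x < −1 has g(x) = g(−1), so we compute g⁻¹(11): 11 lies in [4, ∞), so solve 2x + 6 = 11: x = (11 − 6)/2 = 5/2.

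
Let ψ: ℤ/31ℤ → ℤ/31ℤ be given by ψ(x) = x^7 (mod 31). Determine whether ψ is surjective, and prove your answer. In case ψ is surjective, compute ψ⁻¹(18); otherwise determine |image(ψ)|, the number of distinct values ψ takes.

20

Since 31 is prime, the nonzero elements of ℤ/31ℤ form a cyclic group of order 30.
As gcd(7, 30) = 1, raising to the 7th power is a bijection on this group: if a^7 ≡ b^7 then (ab^{−1})^7 = 1, and the only element of order dividing gcd(7, 30) = 1 is 1, so a = b.
With ψ(0) = 0 this makes ψ injective on all of ℤ/31ℤ, hence bijective (finite equal-size domain and codomain). In particular ψ is surjective.
Since ψ is surjective, we find the preimage of 18. The inverse of x ↦ x^7 on (ℤ/31ℤ)^× is x ↦ x^13, because 7·13 = 91 = 3·30 + 1 ≡ 1 (mod 30) and x^{30} = 1 for x ≠ 0 (Fermat). So ψ⁻¹(18) = 18^13 mod 31.
Repeated squaring mod 31: 18^1 ≡ 18, 18^2 ≡ 18² = 324 ≡ 14, 18^4 ≡ 14² = 196 ≡ 10, 18^8 ≡ 10² = 100 ≡ 7. Since 13 = 8 + 4 + 1, 18^13 ≡ 7·10·18: 7·10 = 70 ≡ 8, then 8·18 = 144 ≡ 20. So 18^13 ≡ 20 (mod 31).
Hence ψ⁻¹(18) = 20.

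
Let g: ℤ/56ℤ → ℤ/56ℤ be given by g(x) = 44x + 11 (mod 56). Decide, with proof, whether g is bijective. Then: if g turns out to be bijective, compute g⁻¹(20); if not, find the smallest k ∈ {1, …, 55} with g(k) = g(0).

14

We have gcd(44, 56) = 4 > 1. Taking a = 0 and b = 14: g(0) = 11 and g(14) = 44·14 + 11 = 627 ≡ 11 (mod 56).
So g(0) = g(14) while 0 ≠ 14, so g is not injective, hence not bijective.
Since g is not bijective, we find the least positive k with g(k) = g(0): this means 44k ≡ 0 (mod 56), i.e. 56 ∣ 44k. Since gcd(44, 56) = 4, dividing through by 4 this holds exactly when 14 ∣ 11k, and as gcd(11, 14) = 1, exactly when 14 ∣ k.
The smallest positive such k is 14.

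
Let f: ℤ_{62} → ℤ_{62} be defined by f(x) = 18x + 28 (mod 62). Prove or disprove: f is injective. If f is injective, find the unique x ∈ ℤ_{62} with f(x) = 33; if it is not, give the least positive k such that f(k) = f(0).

31

Recall that f is injective when f(x_1) = f(x_2) forces x_1 = x_2.
We have gcd(18, 62) = 2 > 1. Taking x_1 = 0 and x_2 = 31: f(0) = 28 and f(31) = 18·31 + 28 = 586 ≡ 28 (mod 62).
So f(0) = f(31) while 0 ≠ 31, therefore f is not injective.
Since f is not injective, we find the least positive k with f(k) = f(0): this means 18k ≡ 0 (mod 62), i.e. 62 ∣ 18k. Since gcd(18, 62) = 2, dividing through by 2 this holds exactly when 31 ∣ 9k, and as gcd(9, 31) = 1, exactly when 31 ∣ k.
The smallest positive such k is 31.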